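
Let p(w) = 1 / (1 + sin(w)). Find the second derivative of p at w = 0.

Write 1/(1+u) = 1 - u + u^2 - u^3 + ... and substitute the series for u.
From the series, [w^2] p = 1; multiply by 2! = 2 to get 2.

2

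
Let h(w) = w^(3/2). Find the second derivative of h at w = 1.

The coefficient of (w - 1)^2 in the expansion is 3/8, so h′′(1) = 2! * (3/8) = 3/4.

3/4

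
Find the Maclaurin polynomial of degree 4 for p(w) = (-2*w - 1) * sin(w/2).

w^4/24 + w^3/48 - w^2 - w/2

Shift and add copies of the series according to the polynomial's terms.
p(0) = 0
p′(0) = -1/2
p′′(0) = -2
p′′′(0) = 1/8
p^(4)(0) = 1
Then c_k = p^(k)(0)/k! gives each Taylor coefficient.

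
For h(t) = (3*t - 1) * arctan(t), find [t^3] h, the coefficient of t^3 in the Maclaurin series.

1/3

Shift and add copies of the series according to the polynomial's terms.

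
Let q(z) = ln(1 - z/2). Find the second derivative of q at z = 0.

From the series, [z^2] q = -1/8; multiply by 2! = 2 to get -1/4.

-1/4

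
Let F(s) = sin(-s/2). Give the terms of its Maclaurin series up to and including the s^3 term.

F(0) = 0
F′(0) = -1/2
F′′(0) = 0
F′′′(0) = 1/8
Dividing each by k! gives the coefficients c_0, ..., c_3.

s^3/48 - s/2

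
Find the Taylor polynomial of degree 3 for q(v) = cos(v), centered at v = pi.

(v - pi)^2/2 - 1

Compute the successive derivatives at the expansion point and divide by k!.
q(pi) = -1
q′(pi) = 0
q′′(pi) = 1
q′′′(pi) = 0
Dividing each by k! gives the coefficients c_0, ..., c_3.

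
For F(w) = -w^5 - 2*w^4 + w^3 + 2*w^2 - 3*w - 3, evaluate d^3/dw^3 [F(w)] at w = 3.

From the series, [(w - 3)^3] F = -113; multiply by 3! = 6 to get -678.

-678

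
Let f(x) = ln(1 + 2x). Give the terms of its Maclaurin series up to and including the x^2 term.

-2*x^2 + 2*x

[x^0] = 0;  [x^1] = 2;  [x^2] = -2.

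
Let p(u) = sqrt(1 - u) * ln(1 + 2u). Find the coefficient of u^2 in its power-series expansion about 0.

Write out both Maclaurin series and multiply, keeping only the needed powers.
p(0) = 0
p′(0) = 2
p′′(0) = -6
So c_2 = p′′(0)/2! = -3.

-3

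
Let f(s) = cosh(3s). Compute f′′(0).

9

From the series, [s^2] f = 9/2; multiply by 2! = 2 to get 9.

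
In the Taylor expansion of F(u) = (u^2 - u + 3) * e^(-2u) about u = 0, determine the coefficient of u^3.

Shift and add copies of the series according to the polynomial's terms.

-8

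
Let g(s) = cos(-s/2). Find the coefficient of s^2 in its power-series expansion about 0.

-1/8

g(0) = 1
g′(0) = 0
g′′(0) = -1/4
Dividing each by k! gives the coefficients c_0, ..., c_2.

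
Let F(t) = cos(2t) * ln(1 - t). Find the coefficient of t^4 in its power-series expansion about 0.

Multiply the two series term by term and collect like powers.
F(0) = 0
F′(0) = -1
F′′(0) = -1
F′′′(0) = 10
F^(4)(0) = 18
The Taylor polynomial is Σ F^(k)(0)/k! · t^k.

3/4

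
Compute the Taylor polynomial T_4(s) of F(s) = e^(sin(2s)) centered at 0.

-2*s^4 + 2*s^2 + 2*s + 1

Compose series: expand the inner function first, then feed it into the outer expansion.
[s^0] = 1;  [s^1] = 2;  [s^2] = 2;  [s^3] = 0;  [s^4] = -2.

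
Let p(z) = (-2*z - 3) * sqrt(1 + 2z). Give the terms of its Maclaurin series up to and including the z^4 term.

7*z^4/8 - z^3/2 - z^2/2 - 5*z - 3

Shift and add copies of the series according to the polynomial's terms.
p(0) = -3
p′(0) = -5
p′′(0) = -1
p′′′(0) = -3
p^(4)(0) = 21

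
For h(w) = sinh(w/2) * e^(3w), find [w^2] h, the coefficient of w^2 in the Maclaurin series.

3/2

Write out both Maclaurin series and multiply, keeping only the needed powers.
h(0) = 0
h′(0) = 1/2
h′′(0) = 3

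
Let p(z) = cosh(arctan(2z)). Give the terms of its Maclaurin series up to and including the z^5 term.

-14*z^4/3 + 2*z^2 + 1

Substitute the inner expansion into the outer series and collect powers.
p(0) = 1
p′(0) = 0
p′′(0) = 4
p′′′(0) = 0
p^(4)(0) = -112
p^(5)(0) = 0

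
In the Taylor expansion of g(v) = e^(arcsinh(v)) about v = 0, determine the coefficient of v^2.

1/2

Let u equal the inner series; expand the outer function in u and truncate.
g(0) = 1
g′(0) = 1
g′′(0) = 1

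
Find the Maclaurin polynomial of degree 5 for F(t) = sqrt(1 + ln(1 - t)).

Let u equal the inner series; expand the outer function in u and truncate.
F(0) = 1
F′(0) = -1/2
F′′(0) = -3/4
F′′′(0) = -17/8
F^(4)(0) = -143/16
F^(5)(0) = -1609/32

-1609*t^5/3840 - 143*t^4/384 - 17*t^3/48 - 3*t^2/8 - t/2 + 1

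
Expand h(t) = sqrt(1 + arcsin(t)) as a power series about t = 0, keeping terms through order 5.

123*t^5/1280 - 31*t^4/384 + 7*t^3/48 - t^2/8 + t/2 + 1

Substitute the inner expansion into the outer series and collect powers.
h(0) = 1
h′(0) = 1/2
h′′(0) = -1/4
h′′′(0) = 7/8
h^(4)(0) = -31/16
h^(5)(0) = 369/32
The Taylor polynomial is Σ h^(k)(0)/k! · t^k.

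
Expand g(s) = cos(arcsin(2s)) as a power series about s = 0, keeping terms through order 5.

Substitute the inner expansion into the outer series and collect powers.
g(0) = 1
g′(0) = 0
g′′(0) = -4
g′′′(0) = 0
g^(4)(0) = -48
g^(5)(0) = 0

-2*s^4 - 2*s^2 + 1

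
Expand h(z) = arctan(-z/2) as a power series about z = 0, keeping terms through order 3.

Use the known series and substitute for the argument.
[z^0] = 0;  [z^1] = -1/2;  [z^2] = 0;  [z^3] = 1/24.

z^3/24 - z/2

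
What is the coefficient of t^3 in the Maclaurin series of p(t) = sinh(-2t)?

Compute the successive derivatives at the expansion point and divide by k!.
p(0) = 0
p′(0) = -2
p′′(0) = 0
p′′′(0) = -8
Then c_k = p^(k)(0)/k! gives each Taylor coefficient.

-4/3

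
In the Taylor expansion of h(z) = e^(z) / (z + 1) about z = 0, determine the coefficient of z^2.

Use 1/(1 - r) = Σ r^k on the denominator, then take the Cauchy product.
[z^0] = 1;  [z^1] = 0;  [z^2] = 1/2.
So c_2 = h′′(0)/2! = 1/2.

1/2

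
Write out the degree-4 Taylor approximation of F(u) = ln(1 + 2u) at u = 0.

-4*u^4 + 8*u^3/3 - 2*u^2 + 2*u

F(0) = 0
F′(0) = 2
F′′(0) = -4
F′′′(0) = 16
F^(4)(0) = -96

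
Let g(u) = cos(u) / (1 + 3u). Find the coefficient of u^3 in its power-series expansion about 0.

Take the Cauchy product of the two expansions.
[u^0] = 1;  [u^1] = -3;  [u^2] = 17/2;  [u^3] = -51/2.

-51/2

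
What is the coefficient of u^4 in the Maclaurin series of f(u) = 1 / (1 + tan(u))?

5/3

Write 1/(1+u) = 1 - u + u^2 - u^3 + ... and substitute the series for u.
f(0) = 1
f′(0) = -1
f′′(0) = 2
f′′′(0) = -8
f^(4)(0) = 40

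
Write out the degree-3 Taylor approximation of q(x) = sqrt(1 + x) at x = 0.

q(0) = 1
q′(0) = 1/2
q′′(0) = -1/4
q′′′(0) = 3/8

x^3/16 - x^2/8 + x/2 + 1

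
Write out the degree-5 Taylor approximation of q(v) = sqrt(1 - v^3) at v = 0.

q(0) = 1
q′(0) = 0
q′′(0) = 0
q′′′(0) = -3
q^(4)(0) = 0
q^(5)(0) = 0

1 - v^3/2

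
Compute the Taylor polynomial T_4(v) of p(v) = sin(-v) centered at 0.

v^3/6 - v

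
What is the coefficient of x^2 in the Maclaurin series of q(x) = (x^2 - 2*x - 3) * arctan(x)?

Shift and add copies of the series according to the polynomial's terms.
q(0) = 0
q′(0) = -3
q′′(0) = -4
The Taylor polynomial is Σ q^(k)(0)/k! · x^k.

-2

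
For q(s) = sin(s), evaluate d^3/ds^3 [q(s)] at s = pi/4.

The coefficient of (s - pi/4)^3 in the expansion is -sqrt(2)/12, so q′′′(pi/4) = 3! * (-sqrt(2)/12) = -sqrt(2)/2.

-sqrt(2)/2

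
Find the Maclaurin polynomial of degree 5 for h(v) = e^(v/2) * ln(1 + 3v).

Multiply the two series term by term and collect like powers.
h(0) = 0
h′(0) = 3
h′′(0) = -6
h′′′(0) = 171/4
h^(4)(0) = -390
h^(5)(0) = 75867/16

25289*v^5/640 - 65*v^4/4 + 57*v^3/8 - 3*v^2 + 3*v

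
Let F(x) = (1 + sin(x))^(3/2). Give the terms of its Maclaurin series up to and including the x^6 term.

121*x^6/15360 + 41*x^5/1280 - 13*x^4/128 - 5*x^3/16 + 3*x^2/8 + 3*x/2 + 1

Plug the Maclaurin series of the inner function into that of the outer and collect terms.
F(0) = 1
F′(0) = 3/2
F′′(0) = 3/4
F′′′(0) = -15/8
F^(4)(0) = -39/16
F^(5)(0) = 123/32
F^(6)(0) = 363/64
Then c_k = F^(k)(0)/k! gives each Taylor coefficient.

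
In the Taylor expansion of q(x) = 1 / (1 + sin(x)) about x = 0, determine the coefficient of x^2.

Write 1/(1+u) = 1 - u + u^2 - u^3 + ... and substitute the series for u.
q(0) = 1
q′(0) = -1
q′′(0) = 2
So c_2 = q′′(0)/2! = 1.

1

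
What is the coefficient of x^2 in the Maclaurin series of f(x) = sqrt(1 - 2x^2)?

-1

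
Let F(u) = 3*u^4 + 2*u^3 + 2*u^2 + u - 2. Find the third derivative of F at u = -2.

The coefficient of (u + 2)^3 in the expansion is -22, so F′′′(-2) = 3! * (-22) = -132.

-132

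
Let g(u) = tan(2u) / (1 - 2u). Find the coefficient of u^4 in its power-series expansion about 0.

Write out both Maclaurin series and multiply, keeping only the needed powers.
So c_4 = g^(4)(0)/4! = 64/3.

64/3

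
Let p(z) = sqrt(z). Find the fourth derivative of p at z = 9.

From the series, [(z - 9)^4] p = -5/279936; multiply by 4! = 24 to get -5/11664.

-5/11664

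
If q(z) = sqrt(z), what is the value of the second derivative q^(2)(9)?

The coefficient of (z - 9)^2 in the expansion is -1/216, so q′′(9) = 2! * (-1/216) = -1/108.

-1/108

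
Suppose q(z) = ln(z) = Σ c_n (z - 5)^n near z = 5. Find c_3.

1/375

Apply the Taylor formula c_k = f^(k)(a)/k!.
q(5) = ln(5)
q′(5) = 1/5
q′′(5) = -1/25
q′′′(5) = 2/125
So c_3 = q′′′(5)/3! = 1/375.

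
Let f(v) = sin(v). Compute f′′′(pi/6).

-sqrt(3)/2

The coefficient of (v - pi/6)^3 in the expansion is -sqrt(3)/12, so f′′′(pi/6) = 3! * (-sqrt(3)/12) = -sqrt(3)/2.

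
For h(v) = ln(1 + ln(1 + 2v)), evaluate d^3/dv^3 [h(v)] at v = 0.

Let u equal the inner series; expand the outer function in u and truncate.
From the series, [v^3] h = 28/3; multiply by 3! = 6 to get 56.

56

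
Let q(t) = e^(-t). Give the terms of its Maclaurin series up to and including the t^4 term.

[t^0] = 1;  [t^1] = -1;  [t^2] = 1/2;  [t^3] = -1/6;  [t^4] = 1/24.

t^4/24 - t^3/6 + t^2/2 - t + 1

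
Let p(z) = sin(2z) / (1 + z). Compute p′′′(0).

4

Take the Cauchy product of the two expansions.
The coefficient of z^3 in the expansion is 2/3, so p′′′(0) = 3! * (2/3) = 4.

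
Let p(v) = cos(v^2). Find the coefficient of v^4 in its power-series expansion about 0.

p(0) = 1
p′(0) = 0
p′′(0) = 0
p′′′(0) = 0
p^(4)(0) = -12
So c_4 = p^(4)(0)/4! = -1/2.

-1/2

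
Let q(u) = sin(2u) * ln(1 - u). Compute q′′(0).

-4

Multiply the two series term by term and collect like powers.
The coefficient of u^2 in the expansion is -2, so q′′(0) = 2! * (-2) = -4.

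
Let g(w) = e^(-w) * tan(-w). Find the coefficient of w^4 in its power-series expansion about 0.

1/2

Expand each factor separately, then convolve coefficients.
g(0) = 0
g′(0) = -1
g′′(0) = 2
g′′′(0) = -5
g^(4)(0) = 12
Then c_k = g^(k)(0)/k! gives each Taylor coefficient.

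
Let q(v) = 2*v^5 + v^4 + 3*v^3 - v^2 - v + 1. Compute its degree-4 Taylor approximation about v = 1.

11*(v - 1)^4 + 27*(v - 1)^3 + 34*(v - 1)^2 + 20*(v - 1) + 5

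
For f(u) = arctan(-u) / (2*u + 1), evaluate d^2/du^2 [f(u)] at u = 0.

4

Expand 1/(denominator) as a geometric series and multiply by the numerator's series.
From the series, [u^2] f = 2; multiply by 2! = 2 to get 4.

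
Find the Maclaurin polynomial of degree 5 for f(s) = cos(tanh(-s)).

3*s^4/8 - s^2/2 + 1

Let u equal the inner series; expand the outer function in u and truncate.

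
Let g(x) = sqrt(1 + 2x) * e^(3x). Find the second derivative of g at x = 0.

Multiply the two series term by term and collect like powers.
The coefficient of x^2 in the expansion is 7, so g′′(0) = 2! * (7) = 14.

14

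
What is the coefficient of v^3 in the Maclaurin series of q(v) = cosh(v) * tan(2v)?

11/3

Take the Cauchy product of the two expansions.
q(0) = 0
q′(0) = 2
q′′(0) = 0
q′′′(0) = 22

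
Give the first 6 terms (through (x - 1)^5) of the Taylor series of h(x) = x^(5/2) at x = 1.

h(1) = 1
h′(1) = 5/2
h′′(1) = 15/4
h′′′(1) = 15/8
h^(4)(1) = -15/16
h^(5)(1) = 45/32

3*(x - 1)^5/256 - 5*(x - 1)^4/128 + 5*(x - 1)^3/16 + 15*(x - 1)^2/8 + 5*(x - 1)/2 + 1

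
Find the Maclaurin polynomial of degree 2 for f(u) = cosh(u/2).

u^2/8 + 1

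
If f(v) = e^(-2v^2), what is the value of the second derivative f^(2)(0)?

-4

The coefficient of v^2 in the expansion is -2, so f′′(0) = 2! * (-2) = -4.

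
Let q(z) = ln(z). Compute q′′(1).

-1

The coefficient of (z - 1)^2 in the expansion is -1/2, so q′′(1) = 2! * (-1/2) = -1.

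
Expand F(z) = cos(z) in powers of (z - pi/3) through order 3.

[(z - pi/3)^0] = 1/2;  [(z - pi/3)^1] = -sqrt(3)/2;  [(z - pi/3)^2] = -1/4;  [(z - pi/3)^3] = sqrt(3)/12.

sqrt(3)*(z - pi/3)^3/12 - (z - pi/3)^2/4 - sqrt(3)*(z - pi/3)/2 + 1/2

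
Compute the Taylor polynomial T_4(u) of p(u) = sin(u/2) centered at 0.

-u^3/48 + u/2

p(0) = 0
p′(0) = 1/2
p′′(0) = 0
p′′′(0) = -1/8
p^(4)(0) = 0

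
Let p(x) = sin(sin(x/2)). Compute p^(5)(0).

3/8

Let u equal the inner series; expand the outer function in u and truncate.
From the series, [x^5] p = 1/320; multiply by 5! = 120 to get 3/8.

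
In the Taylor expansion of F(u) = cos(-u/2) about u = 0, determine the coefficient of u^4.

1/384

F(0) = 1
F′(0) = 0
F′′(0) = -1/4
F′′′(0) = 0
F^(4)(0) = 1/16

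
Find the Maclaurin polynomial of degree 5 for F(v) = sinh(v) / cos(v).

Divide the numerator series by the denominator series (power-series long division).
F(0) = 0
F′(0) = 1
F′′(0) = 0
F′′′(0) = 4
F^(4)(0) = 0
F^(5)(0) = 36

3*v^5/10 + 2*v^3/3 + v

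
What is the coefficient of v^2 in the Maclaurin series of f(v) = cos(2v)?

f(0) = 1
f′(0) = 0
f′′(0) = -4
So c_2 = f′′(0)/2! = -2.

-2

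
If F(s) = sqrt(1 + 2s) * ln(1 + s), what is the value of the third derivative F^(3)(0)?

-4

Take the Cauchy product of the two expansions.
The coefficient of s^3 in the expansion is -2/3, so F′′′(0) = 3! * (-2/3) = -4.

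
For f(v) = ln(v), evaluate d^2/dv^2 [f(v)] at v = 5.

-1/25

The coefficient of (v - 5)^2 in the expansion is -1/50, so f′′(5) = 2! * (-1/50) = -1/25.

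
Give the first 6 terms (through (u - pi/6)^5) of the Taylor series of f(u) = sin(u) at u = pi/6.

sqrt(3)*(u - pi/6)^5/240 + (u - pi/6)^4/48 - sqrt(3)*(u - pi/6)^3/12 - (u - pi/6)^2/4 + sqrt(3)*(u - pi/6)/2 + 1/2

f(pi/6) = 1/2
f′(pi/6) = sqrt(3)/2
f′′(pi/6) = -1/2
f′′′(pi/6) = -sqrt(3)/2
f^(4)(pi/6) = 1/2
f^(5)(pi/6) = sqrt(3)/2
The Taylor polynomial is Σ f^(k)(pi/6)/k! · (u - pi/6)^k.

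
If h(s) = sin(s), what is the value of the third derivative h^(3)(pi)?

Compute the successive derivatives at the expansion point and divide by k!.
From the series, [(s - pi)^3] h = 1/6; multiply by 3! = 6 to get 1.

1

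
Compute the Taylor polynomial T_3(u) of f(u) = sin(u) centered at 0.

-u^3/6 + u

Use the known series and substitute for the argument.
[u^0] = 0;  [u^1] = 1;  [u^2] = 0;  [u^3] = -1/6.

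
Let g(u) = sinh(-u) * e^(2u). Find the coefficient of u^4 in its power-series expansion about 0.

Multiply the two series term by term and collect like powers.
[u^0] = 0;  [u^1] = -1;  [u^2] = -2;  [u^3] = -13/6;  [u^4] = -5/3.

-5/3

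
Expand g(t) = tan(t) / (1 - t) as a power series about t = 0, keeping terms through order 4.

4*t^4/3 + 4*t^3/3 + t^2 + t

Expand each factor separately, then convolve coefficients.
[t^0] = 0;  [t^1] = 1;  [t^2] = 1;  [t^3] = 4/3;  [t^4] = 4/3.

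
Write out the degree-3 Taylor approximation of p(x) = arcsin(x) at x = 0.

x^3/6 + x

p(0) = 0
p′(0) = 1
p′′(0) = 0
p′′′(0) = 1
The Taylor polynomial is Σ p^(k)(0)/k! · x^k.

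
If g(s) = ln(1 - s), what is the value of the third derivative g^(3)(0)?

The coefficient of s^3 in the expansion is -1/3, so g′′′(0) = 3! * (-1/3) = -2.

-2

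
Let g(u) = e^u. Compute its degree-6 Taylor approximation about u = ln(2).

(u - ln(2))^6/360 + (u - ln(2))^5/60 + (u - ln(2))^4/12 + (u - ln(2))^3/3 + (u - ln(2))^2 + 2*(u - ln(2)) + 2

g(ln(2)) = 2
g′(ln(2)) = 2
g′′(ln(2)) = 2
g′′′(ln(2)) = 2
g^(4)(ln(2)) = 2
g^(5)(ln(2)) = 2
g^(6)(ln(2)) = 2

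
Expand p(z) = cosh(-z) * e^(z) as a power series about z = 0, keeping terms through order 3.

Multiply the two series term by term and collect like powers.
p(0) = 1
p′(0) = 1
p′′(0) = 2
p′′′(0) = 4

2*z^3/3 + z^2 + z + 1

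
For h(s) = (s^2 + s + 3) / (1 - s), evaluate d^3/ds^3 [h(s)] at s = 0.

Shift and add copies of the series according to the polynomial's terms.
The coefficient of s^3 in the expansion is 5, so h′′′(0) = 3! * (5) = 30.

30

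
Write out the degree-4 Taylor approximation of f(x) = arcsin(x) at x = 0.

x^3/6 + x

Differentiate repeatedly and evaluate at the center.
f(0) = 0
f′(0) = 1
f′′(0) = 0
f′′′(0) = 1
f^(4)(0) = 0
Then c_k = f^(k)(0)/k! gives each Taylor coefficient.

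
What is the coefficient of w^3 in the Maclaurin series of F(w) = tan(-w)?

[w^0] = 0;  [w^1] = -1;  [w^2] = 0;  [w^3] = -1/3.
So c_3 = F′′′(0)/3! = -1/3.

-1/3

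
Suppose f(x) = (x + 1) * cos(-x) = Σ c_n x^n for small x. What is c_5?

Multiply each power in the prefactor through the base expansion.
f(0) = 1
f′(0) = 1
f′′(0) = -1
f′′′(0) = -3
f^(4)(0) = 1
f^(5)(0) = 5

1/24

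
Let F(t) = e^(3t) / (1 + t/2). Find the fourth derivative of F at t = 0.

93/2

Write out both Maclaurin series and multiply, keeping only the needed powers.
The coefficient of t^4 in the expansion is 31/16, so F^(4)(0) = 4! * (31/16) = 93/2.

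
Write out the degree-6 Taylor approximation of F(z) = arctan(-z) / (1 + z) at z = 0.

Write out both Maclaurin series and multiply, keeping only the needed powers.
F(0) = 0
F′(0) = -1
F′′(0) = 2
F′′′(0) = -4
F^(4)(0) = 16
F^(5)(0) = -104
F^(6)(0) = 624

13*z^6/15 - 13*z^5/15 + 2*z^4/3 - 2*z^3/3 + z^2 - z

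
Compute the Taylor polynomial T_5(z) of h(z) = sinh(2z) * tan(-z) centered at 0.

-2*z^4 - 2*z^2

Multiply the two series term by term and collect like powers.
h(0) = 0
h′(0) = 0
h′′(0) = -4
h′′′(0) = 0
h^(4)(0) = -48
h^(5)(0) = 0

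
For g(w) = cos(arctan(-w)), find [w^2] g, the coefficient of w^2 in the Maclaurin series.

Substitute the inner expansion into the outer series and collect powers.
g(0) = 1
g′(0) = 0
g′′(0) = -1

-1/2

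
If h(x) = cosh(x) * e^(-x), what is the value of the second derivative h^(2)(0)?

2

Write out both Maclaurin series and multiply, keeping only the needed powers.
The coefficient of x^2 in the expansion is 1, so h′′(0) = 2! * (1) = 2.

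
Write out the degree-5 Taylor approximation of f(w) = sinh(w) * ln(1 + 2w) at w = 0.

-13*w^5/3 + 3*w^4 - 2*w^3 + 2*w^2

Multiply the two series term by term and collect like powers.
f(0) = 0
f′(0) = 0
f′′(0) = 4
f′′′(0) = -12
f^(4)(0) = 72
f^(5)(0) = -520
Dividing each by k! gives the coefficients c_0, ..., c_5.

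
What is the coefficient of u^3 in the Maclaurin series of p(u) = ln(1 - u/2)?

Apply the Taylor formula c_k = f^(k)(a)/k!.
p(0) = 0
p′(0) = -1/2
p′′(0) = -1/4
p′′′(0) = -1/4

-1/24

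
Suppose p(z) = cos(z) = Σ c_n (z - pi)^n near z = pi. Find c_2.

1/2

p(pi) = -1
p′(pi) = 0
p′′(pi) = 1
Then c_k = p^(k)(pi)/k! gives each Taylor coefficient.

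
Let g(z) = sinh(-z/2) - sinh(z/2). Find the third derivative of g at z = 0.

Combine the two series term by term.
The coefficient of z^3 in the expansion is -1/24, so g′′′(0) = 3! * (-1/24) = -1/4.

-1/4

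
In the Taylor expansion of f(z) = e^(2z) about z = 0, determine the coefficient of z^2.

2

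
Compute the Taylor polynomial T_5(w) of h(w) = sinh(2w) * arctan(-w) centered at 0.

-2*w^4/3 - 2*w^2

Expand each factor separately, then convolve coefficients.
h(0) = 0
h′(0) = 0
h′′(0) = -4
h′′′(0) = 0
h^(4)(0) = -16
h^(5)(0) = 0
Dividing each by k! gives the coefficients c_0, ..., c_5.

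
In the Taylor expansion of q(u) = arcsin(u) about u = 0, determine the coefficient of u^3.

q(0) = 0
q′(0) = 1
q′′(0) = 0
q′′′(0) = 1
So c_3 = q′′′(0)/3! = 1/6.

1/6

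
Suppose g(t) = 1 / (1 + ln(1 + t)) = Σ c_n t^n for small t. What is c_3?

-7/3

Write 1/(1+u) = 1 - u + u^2 - u^3 + ... and substitute the series for u.
So c_3 = g′′′(0)/3! = -7/3.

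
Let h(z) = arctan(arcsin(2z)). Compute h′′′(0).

Plug the Maclaurin series of the inner function into that of the outer and collect terms.
The coefficient of z^3 in the expansion is -4/3, so h′′′(0) = 3! * (-4/3) = -8.

-8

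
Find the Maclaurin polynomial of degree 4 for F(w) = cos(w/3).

F(0) = 1
F′(0) = 0
F′′(0) = -1/9
F′′′(0) = 0
F^(4)(0) = 1/81

w^4/1944 - w^2/18 + 1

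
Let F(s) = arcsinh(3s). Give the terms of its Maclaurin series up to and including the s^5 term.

F(0) = 0
F′(0) = 3
F′′(0) = 0
F′′′(0) = -27
F^(4)(0) = 0
F^(5)(0) = 2187
Dividing each by k! gives the coefficients c_0, ..., c_5.

729*s^5/40 - 9*s^3/2 + 3*s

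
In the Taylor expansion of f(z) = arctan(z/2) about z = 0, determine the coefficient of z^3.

[z^0] = 0;  [z^1] = 1/2;  [z^2] = 0;  [z^3] = -1/24.
So c_3 = f′′′(0)/3! = -1/24.

-1/24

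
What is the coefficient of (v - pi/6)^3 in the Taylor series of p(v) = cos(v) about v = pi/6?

1/12

p(pi/6) = sqrt(3)/2
p′(pi/6) = -1/2
p′′(pi/6) = -sqrt(3)/2
p′′′(pi/6) = 1/2
So c_3 = p′′′(pi/6)/3! = 1/12.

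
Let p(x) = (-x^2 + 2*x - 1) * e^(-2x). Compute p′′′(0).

Multiply each power in the prefactor through the base expansion.
From the series, [x^3] p = 22/3; multiply by 3! = 6 to get 44.

44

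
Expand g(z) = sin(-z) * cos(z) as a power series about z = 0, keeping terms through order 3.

2*z^3/3 - z

Write out both Maclaurin series and multiply, keeping only the needed powers.
g(0) = 0
g′(0) = -1
g′′(0) = 0
g′′′(0) = 4
Then c_k = g^(k)(0)/k! gives each Taylor coefficient.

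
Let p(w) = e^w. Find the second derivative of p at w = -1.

e^(-1)

Use the known series and substitute for the argument.
The coefficient of (w + 1)^2 in the expansion is e^(-1)/2, so p′′(-1) = 2! * (e^(-1)/2) = e^(-1).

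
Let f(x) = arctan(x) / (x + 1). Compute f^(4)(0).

-16

Expand 1/(denominator) as a geometric series and multiply by the numerator's series.
The coefficient of x^4 in the expansion is -2/3, so f^(4)(0) = 4! * (-2/3) = -16.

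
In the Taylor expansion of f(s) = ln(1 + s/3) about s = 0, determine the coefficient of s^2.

f(0) = 0
f′(0) = 1/3
f′′(0) = -1/9

-1/18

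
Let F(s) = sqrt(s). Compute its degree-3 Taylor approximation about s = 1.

(s - 1)^3/16 - (s - 1)^2/8 + (s - 1)/2 + 1

[(s - 1)^0] = 1;  [(s - 1)^1] = 1/2;  [(s - 1)^2] = -1/8;  [(s - 1)^3] = 1/16.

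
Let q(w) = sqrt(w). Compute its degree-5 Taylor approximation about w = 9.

7*(w - 9)^5/5038848 - 5*(w - 9)^4/279936 + (w - 9)^3/3888 - (w - 9)^2/216 + (w - 9)/6 + 3

[(w - 9)^0] = 3;  [(w - 9)^1] = 1/6;  [(w - 9)^2] = -1/216;  [(w - 9)^3] = 1/3888;  [(w - 9)^4] = -5/279936;  [(w - 9)^5] = 7/5038848.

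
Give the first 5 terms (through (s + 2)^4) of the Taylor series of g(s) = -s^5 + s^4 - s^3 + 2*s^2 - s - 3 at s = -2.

Differentiate repeatedly and evaluate at the center.
g(-2) = 63
g′(-2) = -133
g′′(-2) = 224
g′′′(-2) = -294
g^(4)(-2) = 264

11*(s + 2)^4 - 49*(s + 2)^3 + 112*(s + 2)^2 - 133*(s + 2) + 63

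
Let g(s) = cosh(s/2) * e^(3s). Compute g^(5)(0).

4983/16

Write out both Maclaurin series and multiply, keeping only the needed powers.
The coefficient of s^5 in the expansion is 1661/640, so g^(5)(0) = 5! * (1661/640) = 4983/16.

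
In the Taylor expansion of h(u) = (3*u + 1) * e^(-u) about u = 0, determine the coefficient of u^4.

Distribute the polynomial across the series and collect like powers.
h(0) = 1
h′(0) = 2
h′′(0) = -5
h′′′(0) = 8
h^(4)(0) = -11
So c_4 = h^(4)(0)/4! = -11/24.

-11/24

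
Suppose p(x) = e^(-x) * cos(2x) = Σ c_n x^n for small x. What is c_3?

Multiply the two series term by term and collect like powers.
p(0) = 1
p′(0) = -1
p′′(0) = -3
p′′′(0) = 11
So c_3 = p′′′(0)/3! = 11/6.

11/6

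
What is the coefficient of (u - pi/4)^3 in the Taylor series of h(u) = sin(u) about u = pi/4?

-sqrt(2)/12

h(pi/4) = sqrt(2)/2
h′(pi/4) = sqrt(2)/2
h′′(pi/4) = -sqrt(2)/2
h′′′(pi/4) = -sqrt(2)/2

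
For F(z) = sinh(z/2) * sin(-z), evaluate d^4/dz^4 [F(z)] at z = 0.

3/2

Multiply the two series term by term and collect like powers.
From the series, [z^4] F = 1/16; multiply by 4! = 24 to get 3/2.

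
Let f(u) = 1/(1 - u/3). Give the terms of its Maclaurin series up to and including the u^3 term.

u^3/27 + u^2/9 + u/3 + 1

f(0) = 1
f′(0) = 1/3
f′′(0) = 2/9
f′′′(0) = 2/9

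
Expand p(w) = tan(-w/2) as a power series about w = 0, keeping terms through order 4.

p(0) = 0
p′(0) = -1/2
p′′(0) = 0
p′′′(0) = -1/4
p^(4)(0) = 0
Then c_k = p^(k)(0)/k! gives each Taylor coefficient.

-w^3/24 - w/2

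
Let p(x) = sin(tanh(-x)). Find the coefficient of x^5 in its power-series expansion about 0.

Let u equal the inner series; expand the outer function in u and truncate.
[x^0] = 0;  [x^1] = -1;  [x^2] = 0;  [x^3] = 1/2;  [x^4] = 0;  [x^5] = -37/120.

-37/120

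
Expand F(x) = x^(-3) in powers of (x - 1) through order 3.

-10*(x - 1)^3 + 6*(x - 1)^2 - 3*(x - 1) + 1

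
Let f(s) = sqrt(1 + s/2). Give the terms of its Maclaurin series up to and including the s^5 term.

[s^0] = 1;  [s^1] = 1/4;  [s^2] = -1/32;  [s^3] = 1/128;  [s^4] = -5/2048;  [s^5] = 7/8192.

7*s^5/8192 - 5*s^4/2048 + s^3/128 - s^2/32 + s/4 + 1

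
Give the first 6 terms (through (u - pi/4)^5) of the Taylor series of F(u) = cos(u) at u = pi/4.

F(pi/4) = sqrt(2)/2
F′(pi/4) = -sqrt(2)/2
F′′(pi/4) = -sqrt(2)/2
F′′′(pi/4) = sqrt(2)/2
F^(4)(pi/4) = sqrt(2)/2
F^(5)(pi/4) = -sqrt(2)/2
Dividing each by k! gives the coefficients c_0, ..., c_5.

-sqrt(2)*(u - pi/4)^5/240 + sqrt(2)*(u - pi/4)^4/48 + sqrt(2)*(u - pi/4)^3/12 - sqrt(2)*(u - pi/4)^2/4 - sqrt(2)*(u - pi/4)/2 + sqrt(2)/2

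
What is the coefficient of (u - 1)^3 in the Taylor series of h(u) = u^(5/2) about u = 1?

5/16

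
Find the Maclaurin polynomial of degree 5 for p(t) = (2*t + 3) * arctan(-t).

Multiply each power in the prefactor through the base expansion.

-3*t^5/5 + 2*t^4/3 + t^3 - 2*t^2 - 3*t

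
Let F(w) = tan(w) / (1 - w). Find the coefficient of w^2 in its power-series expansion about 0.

Take the Cauchy product of the two expansions.
F(0) = 0
F′(0) = 1
F′′(0) = 2
So c_2 = F′′(0)/2! = 1.

1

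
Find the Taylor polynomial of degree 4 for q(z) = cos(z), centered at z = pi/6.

Differentiate repeatedly and evaluate at the center.
q(pi/6) = sqrt(3)/2
q′(pi/6) = -1/2
q′′(pi/6) = -sqrt(3)/2
q′′′(pi/6) = 1/2
q^(4)(pi/6) = sqrt(3)/2
Then c_k = q^(k)(pi/6)/k! gives each Taylor coefficient.

sqrt(3)*(z - pi/6)^4/48 + (z - pi/6)^3/12 - sqrt(3)*(z - pi/6)^2/4 - (z - pi/6)/2 + sqrt(3)/2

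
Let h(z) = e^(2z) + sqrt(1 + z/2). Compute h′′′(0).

515/64

Add the two expansions coefficient-wise.
From the series, [z^3] h = 515/384; multiply by 3! = 6 to get 515/64.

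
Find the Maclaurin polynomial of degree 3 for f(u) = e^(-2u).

-4*u^3/3 + 2*u^2 - 2*u + 1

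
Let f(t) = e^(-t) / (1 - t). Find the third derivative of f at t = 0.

2

Expand each factor separately, then convolve coefficients.
The coefficient of t^3 in the expansion is 1/3, so f′′′(0) = 3! * (1/3) = 2.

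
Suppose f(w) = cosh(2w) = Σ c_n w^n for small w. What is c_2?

Use the known series and substitute for the argument.
f(0) = 1
f′(0) = 0
f′′(0) = 4
So c_2 = f′′(0)/2! = 2.

2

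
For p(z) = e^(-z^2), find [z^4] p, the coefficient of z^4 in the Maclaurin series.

1/2

p(0) = 1
p′(0) = 0
p′′(0) = -2
p′′′(0) = 0
p^(4)(0) = 12
So c_4 = p^(4)(0)/4! = 1/2.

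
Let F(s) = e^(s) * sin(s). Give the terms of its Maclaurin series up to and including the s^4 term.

Write out both Maclaurin series and multiply, keeping only the needed powers.
F(0) = 0
F′(0) = 1
F′′(0) = 2
F′′′(0) = 2
F^(4)(0) = 0

s^3/3 + s^2 + s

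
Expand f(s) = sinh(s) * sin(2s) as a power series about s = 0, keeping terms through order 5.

Expand each factor separately, then convolve coefficients.
f(0) = 0
f′(0) = 0
f′′(0) = 4
f′′′(0) = 0
f^(4)(0) = -24
f^(5)(0) = 0
Then c_k = f^(k)(0)/k! gives each Taylor coefficient.

-s^4 + 2*s^2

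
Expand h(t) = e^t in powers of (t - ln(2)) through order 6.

(t - ln(2))^6/360 + (t - ln(2))^5/60 + (t - ln(2))^4/12 + (t - ln(2))^3/3 + (t - ln(2))^2 + 2*(t - ln(2)) + 2

Use the known series and substitute for the argument.
h(ln(2)) = 2
h′(ln(2)) = 2
h′′(ln(2)) = 2
h′′′(ln(2)) = 2
h^(4)(ln(2)) = 2
h^(5)(ln(2)) = 2
h^(6)(ln(2)) = 2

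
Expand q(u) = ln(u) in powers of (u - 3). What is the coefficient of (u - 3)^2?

-1/18

c_2 = q′′(3)/2! = -1/18.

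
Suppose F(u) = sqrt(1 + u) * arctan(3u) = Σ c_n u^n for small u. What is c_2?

3/2

Multiply the two series term by term and collect like powers.
F(0) = 0
F′(0) = 3
F′′(0) = 3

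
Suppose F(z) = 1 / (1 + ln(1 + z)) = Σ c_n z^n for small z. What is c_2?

Use the geometric series for the reciprocal, then substitute.
F(0) = 1
F′(0) = -1
F′′(0) = 3
Dividing each by k! gives the coefficients c_0, ..., c_2.

3/2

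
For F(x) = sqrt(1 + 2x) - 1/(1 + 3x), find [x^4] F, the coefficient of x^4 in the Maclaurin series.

-653/8

Expand each term separately and add.
F(0) = 0
F′(0) = 4
F′′(0) = -19
F′′′(0) = 165
F^(4)(0) = -1959
The Taylor polynomial is Σ F^(k)(0)/k! · x^k.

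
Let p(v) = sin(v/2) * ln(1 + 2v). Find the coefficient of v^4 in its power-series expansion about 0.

31/24

Take the Cauchy product of the two expansions.
p(0) = 0
p′(0) = 0
p′′(0) = 2
p′′′(0) = -6
p^(4)(0) = 31
Then c_k = p^(k)(0)/k! gives each Taylor coefficient.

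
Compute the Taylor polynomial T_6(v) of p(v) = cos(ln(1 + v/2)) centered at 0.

Compose series: expand the inner function first, then feed it into the outer expansion.
p(0) = 1
p′(0) = 0
p′′(0) = -1/4
p′′′(0) = 3/8
p^(4)(0) = -5/8
p^(5)(0) = 5/4
p^(6)(0) = -95/32
Then c_k = p^(k)(0)/k! gives each Taylor coefficient.

-19*v^6/4608 + v^5/96 - 5*v^4/192 + v^3/16 - v^2/8 + 1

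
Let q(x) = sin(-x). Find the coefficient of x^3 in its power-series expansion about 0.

c_3 = q′′′(0)/3! = 1/6.

1/6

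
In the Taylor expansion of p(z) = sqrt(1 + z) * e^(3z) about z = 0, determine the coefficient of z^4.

Write out both Maclaurin series and multiply, keeping only the needed powers.
[z^0] = 1;  [z^1] = 7/2;  [z^2] = 47/8;  [z^3] = 103/16;  [z^4] = 667/128.
So c_4 = p^(4)(0)/4! = 667/128.

667/128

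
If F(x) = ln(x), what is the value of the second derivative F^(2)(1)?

-1

The coefficient of (x - 1)^2 in the expansion is -1/2, so F′′(1) = 2! * (-1/2) = -1.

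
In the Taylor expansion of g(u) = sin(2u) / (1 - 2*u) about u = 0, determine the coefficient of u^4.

Use 1/(1 - r) = Σ r^k on the denominator, then take the Cauchy product.
g(0) = 0
g′(0) = 2
g′′(0) = 8
g′′′(0) = 40
g^(4)(0) = 320
Dividing each by k! gives the coefficients c_0, ..., c_4.

40/3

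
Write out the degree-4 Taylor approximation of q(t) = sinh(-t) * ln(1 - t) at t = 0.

t^4/2 + t^3/2 + t^2

Expand each factor separately, then convolve coefficients.
[t^0] = 0;  [t^1] = 0;  [t^2] = 1;  [t^3] = 1/2;  [t^4] = 1/2.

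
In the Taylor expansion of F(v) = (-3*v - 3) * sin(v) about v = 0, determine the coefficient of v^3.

1/2

Distribute the polynomial across the series and collect like powers.
F(0) = 0
F′(0) = -3
F′′(0) = -6
F′′′(0) = 3
Dividing each by k! gives the coefficients c_0, ..., c_3.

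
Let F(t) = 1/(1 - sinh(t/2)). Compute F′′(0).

Compose series: expand the inner function first, then feed it into the outer expansion.
The coefficient of t^2 in the expansion is 1/4, so F′′(0) = 2! * (1/4) = 1/2.

1/2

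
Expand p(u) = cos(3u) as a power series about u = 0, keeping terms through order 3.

1 - 9*u^2/2

Apply the Taylor formula c_k = f^(k)(a)/k!.
[u^0] = 1;  [u^1] = 0;  [u^2] = -9/2;  [u^3] = 0.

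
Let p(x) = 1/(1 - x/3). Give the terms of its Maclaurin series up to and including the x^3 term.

p(0) = 1
p′(0) = 1/3
p′′(0) = 2/9
p′′′(0) = 2/9

x^3/27 + x^2/9 + x/3 + 1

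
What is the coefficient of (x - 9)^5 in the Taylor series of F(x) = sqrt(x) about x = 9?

7/5038848

Use the known series and substitute for the argument.
So c_5 = F^(5)(9)/5! = 7/5038848.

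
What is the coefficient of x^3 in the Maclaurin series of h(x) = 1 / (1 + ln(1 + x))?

-7/3

Write 1/(1+u) = 1 - u + u^2 - u^3 + ... and substitute the series for u.
h(0) = 1
h′(0) = -1
h′′(0) = 3
h′′′(0) = -14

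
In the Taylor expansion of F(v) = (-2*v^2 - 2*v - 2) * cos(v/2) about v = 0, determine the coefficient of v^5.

Shift and add copies of the series according to the polynomial's terms.
[v^0] = -2;  [v^1] = -2;  [v^2] = -7/4;  [v^3] = 1/4;  [v^4] = 47/192;  [v^5] = -1/192.

-1/192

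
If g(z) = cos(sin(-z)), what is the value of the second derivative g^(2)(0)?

Substitute the inner expansion into the outer series and collect powers.
The coefficient of z^2 in the expansion is -1/2, so g′′(0) = 2! * (-1/2) = -1.

-1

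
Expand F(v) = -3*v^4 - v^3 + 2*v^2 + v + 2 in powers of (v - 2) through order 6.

-3*(v - 2)^4 - 25*(v - 2)^3 - 76*(v - 2)^2 - 99*(v - 2) - 44

[(v - 2)^0] = -44;  [(v - 2)^1] = -99;  [(v - 2)^2] = -76;  [(v - 2)^3] = -25;  [(v - 2)^4] = -3;  [(v - 2)^5] = 0;  [(v - 2)^6] = 0.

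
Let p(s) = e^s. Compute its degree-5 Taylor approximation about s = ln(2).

(s - ln(2))^5/60 + (s - ln(2))^4/12 + (s - ln(2))^3/3 + (s - ln(2))^2 + 2*(s - ln(2)) + 2

Differentiate repeatedly and evaluate at the center.
p(ln(2)) = 2
p′(ln(2)) = 2
p′′(ln(2)) = 2
p′′′(ln(2)) = 2
p^(4)(ln(2)) = 2
p^(5)(ln(2)) = 2
Then c_k = p^(k)(ln(2))/k! gives each Taylor coefficient.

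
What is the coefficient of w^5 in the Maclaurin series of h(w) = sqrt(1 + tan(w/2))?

601/122880

Substitute the inner expansion into the outer series and collect powers.
[w^0] = 1;  [w^1] = 1/4;  [w^2] = -1/32;  [w^3] = 11/384;  [w^4] = -47/6144;  [w^5] = 601/122880.
So c_5 = h^(5)(0)/5! = 601/122880.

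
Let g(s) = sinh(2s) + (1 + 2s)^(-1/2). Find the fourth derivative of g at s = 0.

Add the two expansions coefficient-wise.
The coefficient of s^4 in the expansion is 35/8, so g^(4)(0) = 4! * (35/8) = 105.

105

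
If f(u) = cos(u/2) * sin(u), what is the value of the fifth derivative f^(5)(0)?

Take the Cauchy product of the two expansions.
The coefficient of u^5 in the expansion is 61/1920, so f^(5)(0) = 5! * (61/1920) = 61/16.

61/16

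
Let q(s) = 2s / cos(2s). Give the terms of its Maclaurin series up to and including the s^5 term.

20*s^5/3 + 4*s^3 + 2*s

Divide the numerator series by the denominator series (power-series long division).
[s^0] = 0;  [s^1] = 2;  [s^2] = 0;  [s^3] = 4;  [s^4] = 0;  [s^5] = 20/3.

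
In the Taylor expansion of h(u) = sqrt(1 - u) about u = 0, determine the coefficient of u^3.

-1/16

Compute the successive derivatives at the expansion point and divide by k!.
[u^0] = 1;  [u^1] = -1/2;  [u^2] = -1/8;  [u^3] = -1/16.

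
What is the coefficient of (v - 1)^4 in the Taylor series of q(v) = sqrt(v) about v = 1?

-5/128

Apply the Taylor formula c_k = f^(k)(a)/k!.
[(v - 1)^0] = 1;  [(v - 1)^1] = 1/2;  [(v - 1)^2] = -1/8;  [(v - 1)^3] = 1/16;  [(v - 1)^4] = -5/128.
So c_4 = q^(4)(1)/4! = -5/128.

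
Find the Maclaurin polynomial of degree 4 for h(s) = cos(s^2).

Use the known series and substitute for the argument.
h(0) = 1
h′(0) = 0
h′′(0) = 0
h′′′(0) = 0
h^(4)(0) = -12
The Taylor polynomial is Σ h^(k)(0)/k! · s^k.

1 - s^4/2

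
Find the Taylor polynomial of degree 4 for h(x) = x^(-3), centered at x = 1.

Apply the Taylor formula c_k = f^(k)(a)/k!.
[(x - 1)^0] = 1;  [(x - 1)^1] = -3;  [(x - 1)^2] = 6;  [(x - 1)^3] = -10;  [(x - 1)^4] = 15.

15*(x - 1)^4 - 10*(x - 1)^3 + 6*(x - 1)^2 - 3*(x - 1) + 1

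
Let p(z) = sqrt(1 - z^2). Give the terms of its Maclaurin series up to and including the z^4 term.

p(0) = 1
p′(0) = 0
p′′(0) = -1
p′′′(0) = 0
p^(4)(0) = -3

-z^4/8 - z^2/2 + 1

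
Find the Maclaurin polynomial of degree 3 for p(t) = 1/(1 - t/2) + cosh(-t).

Add the two expansions coefficient-wise.

t^3/8 + 3*t^2/4 + t/2 + 2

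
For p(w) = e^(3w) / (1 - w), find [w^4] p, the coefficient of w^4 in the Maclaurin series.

131/8

Expand each factor separately, then convolve coefficients.
p(0) = 1
p′(0) = 4
p′′(0) = 17
p′′′(0) = 78
p^(4)(0) = 393
The Taylor polynomial is Σ p^(k)(0)/k! · w^k.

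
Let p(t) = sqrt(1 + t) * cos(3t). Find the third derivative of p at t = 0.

Expand each factor separately, then convolve coefficients.
The coefficient of t^3 in the expansion is -35/16, so p′′′(0) = 3! * (-35/16) = -105/8.

-105/8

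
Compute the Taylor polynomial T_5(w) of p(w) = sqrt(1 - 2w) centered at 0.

p(0) = 1
p′(0) = -1
p′′(0) = -1
p′′′(0) = -3
p^(4)(0) = -15
p^(5)(0) = -105
The Taylor polynomial is Σ p^(k)(0)/k! · w^k.

-7*w^5/8 - 5*w^4/8 - w^3/2 - w^2/2 - w + 1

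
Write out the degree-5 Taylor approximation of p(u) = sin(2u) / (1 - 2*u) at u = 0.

404*u^5/15 + 40*u^4/3 + 20*u^3/3 + 4*u^2 + 2*u

Use 1/(1 - r) = Σ r^k on the denominator, then take the Cauchy product.
p(0) = 0
p′(0) = 2
p′′(0) = 8
p′′′(0) = 40
p^(4)(0) = 320
p^(5)(0) = 3232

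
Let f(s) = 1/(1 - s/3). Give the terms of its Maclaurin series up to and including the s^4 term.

s^4/81 + s^3/27 + s^2/9 + s/3 + 1

f(0) = 1
f′(0) = 1/3
f′′(0) = 2/9
f′′′(0) = 2/9
f^(4)(0) = 8/27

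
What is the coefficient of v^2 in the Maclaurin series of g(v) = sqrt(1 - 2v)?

-1/2

g(0) = 1
g′(0) = -1
g′′(0) = -1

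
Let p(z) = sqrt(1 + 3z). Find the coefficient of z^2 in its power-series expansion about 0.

p(0) = 1
p′(0) = 3/2
p′′(0) = -9/4

-9/8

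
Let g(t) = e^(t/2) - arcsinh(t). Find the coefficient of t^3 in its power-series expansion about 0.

3/16

Add the two expansions coefficient-wise.
[t^0] = 1;  [t^1] = -1/2;  [t^2] = 1/8;  [t^3] = 3/16.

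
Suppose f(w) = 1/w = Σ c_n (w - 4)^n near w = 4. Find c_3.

-1/256

Apply the Taylor formula c_k = f^(k)(a)/k!.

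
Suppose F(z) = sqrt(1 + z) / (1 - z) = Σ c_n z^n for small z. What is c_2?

Write out both Maclaurin series and multiply, keeping only the needed powers.
[z^0] = 1;  [z^1] = 3/2;  [z^2] = 11/8.

11/8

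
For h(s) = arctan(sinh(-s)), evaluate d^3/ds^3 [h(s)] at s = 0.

Substitute the inner expansion into the outer series and collect powers.
The coefficient of s^3 in the expansion is 1/6, so h′′′(0) = 3! * (1/6) = 1.

1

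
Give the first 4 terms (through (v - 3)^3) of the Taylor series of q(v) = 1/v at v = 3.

Compute the successive derivatives at the expansion point and divide by k!.
q(3) = 1/3
q′(3) = -1/9
q′′(3) = 2/27
q′′′(3) = -2/27
Then c_k = q^(k)(3)/k! gives each Taylor coefficient.

-(v - 3)^3/81 + (v - 3)^2/27 - (v - 3)/9 + 1/3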